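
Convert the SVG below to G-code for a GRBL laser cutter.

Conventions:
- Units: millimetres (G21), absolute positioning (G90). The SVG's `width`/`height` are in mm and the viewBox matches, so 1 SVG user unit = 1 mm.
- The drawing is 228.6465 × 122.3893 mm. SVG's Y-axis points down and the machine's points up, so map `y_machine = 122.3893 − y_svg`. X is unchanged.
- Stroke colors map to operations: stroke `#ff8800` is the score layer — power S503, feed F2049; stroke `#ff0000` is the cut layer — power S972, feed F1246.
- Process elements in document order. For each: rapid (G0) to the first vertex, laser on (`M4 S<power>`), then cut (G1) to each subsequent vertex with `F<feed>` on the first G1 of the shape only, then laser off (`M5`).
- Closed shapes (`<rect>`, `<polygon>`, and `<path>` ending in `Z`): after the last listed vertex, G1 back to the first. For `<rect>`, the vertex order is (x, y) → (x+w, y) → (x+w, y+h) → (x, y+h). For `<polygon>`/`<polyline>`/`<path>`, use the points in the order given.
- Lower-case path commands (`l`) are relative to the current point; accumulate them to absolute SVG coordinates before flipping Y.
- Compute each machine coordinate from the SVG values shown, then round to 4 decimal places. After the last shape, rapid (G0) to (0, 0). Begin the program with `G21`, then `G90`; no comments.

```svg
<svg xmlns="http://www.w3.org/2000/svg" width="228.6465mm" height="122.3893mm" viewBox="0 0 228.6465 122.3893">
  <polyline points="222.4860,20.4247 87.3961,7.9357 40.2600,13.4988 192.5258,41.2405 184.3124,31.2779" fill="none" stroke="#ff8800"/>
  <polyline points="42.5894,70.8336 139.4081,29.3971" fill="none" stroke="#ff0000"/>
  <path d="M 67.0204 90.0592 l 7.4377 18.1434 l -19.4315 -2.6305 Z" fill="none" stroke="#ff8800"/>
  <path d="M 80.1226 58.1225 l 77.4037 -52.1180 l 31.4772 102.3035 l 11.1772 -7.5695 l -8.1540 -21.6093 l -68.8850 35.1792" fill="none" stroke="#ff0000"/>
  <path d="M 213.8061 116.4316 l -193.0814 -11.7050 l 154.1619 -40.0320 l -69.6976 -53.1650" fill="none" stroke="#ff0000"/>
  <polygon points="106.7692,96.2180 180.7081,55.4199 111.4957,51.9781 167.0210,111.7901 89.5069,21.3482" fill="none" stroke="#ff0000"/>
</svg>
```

1 u = 1 mm; y_m = 122.3893 − y.

[1] `<polyline>` open polyline, #ff8800→score S503 F2049: (222.4860,101.9646) → (87.3961,114.4536) → (40.2600,108.8905) → (192.5258,81.1488) → (184.3124,91.1114)

[2] `<polyline>` line segment, #ff0000→cut S972 F1246: (42.5894,51.5557) → (139.4081,92.9922)

[3] `<path>` regular polygon, #ff8800→score S503 F2049: (67.0204,32.3301) → (74.4581,14.1867) → (55.0266,16.8172) → (67.0204,32.3301) (closed)

[4] `<path>` open polyline, #ff0000→cut S972 F1246: (80.1226,64.2668) → (157.5263,116.3848) → (189.0035,14.0813) → (200.1807,21.6508) → (192.0267,43.2601) → (123.1417,8.0809)

[5] `<path>` open polyline, #ff0000→cut S972 F1246: (213.8061,5.9577) → (20.7247,17.6627) → (174.8866,57.6947) → (105.1890,110.8597)

[6] `<polygon>` closed polygon, #ff0000→cut S972 F1246: (106.7692,26.1713) → (180.7081,66.9694) → (111.4957,70.4112) → (167.0210,10.5992) → (89.5069,101.0411) → (106.7692,26.1713) (closed)

G21
G90
G0 X222.4860 Y101.9646
M4 S503
G1 X87.3961 Y114.4536 F2049
G1 X40.2600 Y108.8905
G1 X192.5258 Y81.1488
G1 X184.3124 Y91.1114
M5
G0 X42.5894 Y51.5557
M4 S972
G1 X139.4081 Y92.9922 F1246
M5
G0 X67.0204 Y32.3301
M4 S503
G1 X74.4581 Y14.1867 F2049
G1 X55.0266 Y16.8172
G1 X67.0204 Y32.3301
M5
G0 X80.1226 Y64.2668
M4 S972
G1 X157.5263 Y116.3848 F1246
G1 X189.0035 Y14.0813
G1 X200.1807 Y21.6508
G1 X192.0267 Y43.2601
G1 X123.1417 Y8.0809
M5
G0 X213.8061 Y5.9577
M4 S972
G1 X20.7247 Y17.6627 F1246
G1 X174.8866 Y57.6947
G1 X105.1890 Y110.8597
M5
G0 X106.7692 Y26.1713
M4 S972
G1 X180.7081 Y66.9694 F1246
G1 X111.4957 Y70.4112
G1 X167.0210 Y10.5992
G1 X89.5069 Y101.0411
G1 X106.7692 Y26.1713
M5
G0 X0.0000 Y0.0000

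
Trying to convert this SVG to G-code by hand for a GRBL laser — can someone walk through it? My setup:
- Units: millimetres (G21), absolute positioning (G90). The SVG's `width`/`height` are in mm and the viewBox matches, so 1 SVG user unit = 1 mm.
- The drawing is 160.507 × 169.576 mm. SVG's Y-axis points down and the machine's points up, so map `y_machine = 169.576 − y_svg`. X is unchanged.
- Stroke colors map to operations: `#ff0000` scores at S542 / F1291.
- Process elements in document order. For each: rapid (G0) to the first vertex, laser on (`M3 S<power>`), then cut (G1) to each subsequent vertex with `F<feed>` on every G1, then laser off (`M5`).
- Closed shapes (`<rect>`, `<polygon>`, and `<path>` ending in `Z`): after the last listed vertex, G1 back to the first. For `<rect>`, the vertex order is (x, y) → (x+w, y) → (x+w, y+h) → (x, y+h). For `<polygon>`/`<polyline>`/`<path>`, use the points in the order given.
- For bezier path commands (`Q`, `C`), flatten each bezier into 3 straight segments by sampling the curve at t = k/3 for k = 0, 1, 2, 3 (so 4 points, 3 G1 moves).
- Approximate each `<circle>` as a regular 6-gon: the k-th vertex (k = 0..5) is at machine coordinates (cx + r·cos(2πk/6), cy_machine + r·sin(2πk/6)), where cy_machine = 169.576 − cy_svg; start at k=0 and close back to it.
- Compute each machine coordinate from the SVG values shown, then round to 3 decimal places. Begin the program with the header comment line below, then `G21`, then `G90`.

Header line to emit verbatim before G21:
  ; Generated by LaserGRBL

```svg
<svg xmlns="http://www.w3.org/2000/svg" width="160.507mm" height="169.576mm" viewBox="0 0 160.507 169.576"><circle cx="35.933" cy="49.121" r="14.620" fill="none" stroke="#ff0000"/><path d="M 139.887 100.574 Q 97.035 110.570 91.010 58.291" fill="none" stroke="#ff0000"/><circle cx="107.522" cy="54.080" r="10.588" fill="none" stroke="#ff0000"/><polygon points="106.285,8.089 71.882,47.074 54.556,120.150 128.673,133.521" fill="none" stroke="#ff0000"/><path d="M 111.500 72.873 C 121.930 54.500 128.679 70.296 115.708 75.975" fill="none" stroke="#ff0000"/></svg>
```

; Generated by LaserGRBL
G21
G90
G0 X50.553 Y120.455
M3 S542
G1 X43.243 Y133.116 F1291
G1 X28.623 Y133.116 F1291
G1 X21.313 Y120.455 F1291
G1 X28.623 Y107.794 F1291
G1 X43.243 Y107.794 F1291
G1 X50.553 Y120.455 F1291
M5
G0 X139.887 Y69.002
M3 S542
G1 X115.411 Y69.257 F1291
G1 X99.119 Y83.352 F1291
G1 X91.010 Y111.285 F1291
M5
G0 X118.110 Y115.496
M3 S542
G1 X112.816 Y124.665 F1291
G1 X102.228 Y124.665 F1291
G1 X96.934 Y115.496 F1291
G1 X102.228 Y106.327 F1291
G1 X112.816 Y106.327 F1291
G1 X118.110 Y115.496 F1291
M5
G0 X106.285 Y161.487
M3 S542
G1 X71.882 Y122.502 F1291
G1 X54.556 Y49.426 F1291
G1 X128.673 Y36.055 F1291
G1 X106.285 Y161.487 F1291
M5
G0 X111.500 Y96.703
M3 S542
G1 X120.109 Y105.327 F1291
G1 X122.700 Y101.012 F1291
G1 X115.708 Y93.601 F1291
M5

viewBox `0 0 160.507 169.576` with mm width/height → 1 unit = 1 mm. Flip: y_m = 169.576 − y_svg.

**Shape 1** — `<circle>` circle, stroke `#ff0000` → score (S542, F1291). Machine vertices: (50.553,120.455) → (43.243,133.116) → (28.623,133.116) → (21.313,120.455) → (28.623,107.794) → (43.243,107.794) → (50.553,120.455). Closed: final G1 returns to the first vertex.

**Shape 2** — `<path>` quadratic bezier, stroke `#ff0000` → score (S542, F1291). Control points (SVG): P0=(139.887,100.574), P1=(97.035,110.570), P2=(91.010,58.291); sampled at t=k/3. Machine vertices: (139.887,69.002) → (115.411,69.257) → (99.119,83.352) → (91.010,111.285). Open path.

**Shape 3** — `<circle>` circle, stroke `#ff0000` → score (S542, F1291). Machine vertices: (118.110,115.496) → (112.816,124.665) → (102.228,124.665) → (96.934,115.496) → (102.228,106.327) → (112.816,106.327) → (118.110,115.496). Closed: final G1 returns to the first vertex.

**Shape 4** — `<polygon>` closed polygon, stroke `#ff0000` → score (S542, F1291). Machine vertices: (106.285,161.487) → (71.882,122.502) → (54.556,49.426) → (128.673,36.055) → (106.285,161.487). Closed: final G1 returns to the first vertex.

**Shape 5** — `<path>` cubic bezier, stroke `#ff0000` → score (S542, F1291). Control points (SVG): P0=(111.500,72.873), P1=(121.930,54.500), P2=(128.679,70.296), P3=(115.708,75.975); sampled at t=k/3. Machine vertices: (111.500,96.703) → (120.109,105.327) → (122.700,101.012) → (115.708,93.601). Open path.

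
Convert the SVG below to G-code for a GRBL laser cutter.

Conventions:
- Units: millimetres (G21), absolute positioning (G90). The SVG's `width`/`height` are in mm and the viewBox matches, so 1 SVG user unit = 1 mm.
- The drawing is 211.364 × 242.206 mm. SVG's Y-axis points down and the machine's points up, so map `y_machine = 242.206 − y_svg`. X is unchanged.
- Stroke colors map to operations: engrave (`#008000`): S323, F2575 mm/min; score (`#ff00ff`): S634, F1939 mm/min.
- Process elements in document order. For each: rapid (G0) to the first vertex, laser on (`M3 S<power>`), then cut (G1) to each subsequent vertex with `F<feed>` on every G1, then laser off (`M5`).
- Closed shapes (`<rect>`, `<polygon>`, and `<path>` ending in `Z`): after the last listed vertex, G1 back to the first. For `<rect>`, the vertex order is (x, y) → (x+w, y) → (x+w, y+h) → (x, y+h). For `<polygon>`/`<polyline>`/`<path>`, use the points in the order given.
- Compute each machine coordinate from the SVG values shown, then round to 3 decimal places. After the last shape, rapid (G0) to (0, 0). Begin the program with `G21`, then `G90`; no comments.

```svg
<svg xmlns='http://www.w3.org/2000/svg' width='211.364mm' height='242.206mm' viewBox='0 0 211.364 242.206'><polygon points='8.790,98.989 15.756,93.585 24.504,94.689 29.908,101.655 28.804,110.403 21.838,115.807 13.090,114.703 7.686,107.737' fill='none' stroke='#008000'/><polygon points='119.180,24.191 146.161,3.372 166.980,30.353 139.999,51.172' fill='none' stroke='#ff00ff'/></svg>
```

1 u = 1 mm; y_m = 242.206 − y.

[1] `<polygon>` regular polygon, #008000→engrave S323 F2575: (8.790,143.217) → (15.756,148.621) → (24.504,147.517) → (29.908,140.551) → (28.804,131.803) → (21.838,126.399) → (13.090,127.503) → (7.686,134.469) → (8.790,143.217) (closed)

[2] `<polygon>` regular polygon, #ff00ff→score S634 F1939: (119.180,218.015) → (146.161,238.834) → (166.980,211.853) → (139.999,191.034) → (119.180,218.015) (closed)

G21
G90
G0 X8.790 Y143.217
M3 S323
G1 X15.756 Y148.621 F2575
G1 X24.504 Y147.517 F2575
G1 X29.908 Y140.551 F2575
G1 X28.804 Y131.803 F2575
G1 X21.838 Y126.399 F2575
G1 X13.090 Y127.503 F2575
G1 X7.686 Y134.469 F2575
G1 X8.790 Y143.217 F2575
M5
G0 X119.180 Y218.015
M3 S634
G1 X146.161 Y238.834 F1939
G1 X166.980 Y211.853 F1939
G1 X139.999 Y191.034 F1939
G1 X119.180 Y218.015 F1939
M5
G0 X0.000 Y0.000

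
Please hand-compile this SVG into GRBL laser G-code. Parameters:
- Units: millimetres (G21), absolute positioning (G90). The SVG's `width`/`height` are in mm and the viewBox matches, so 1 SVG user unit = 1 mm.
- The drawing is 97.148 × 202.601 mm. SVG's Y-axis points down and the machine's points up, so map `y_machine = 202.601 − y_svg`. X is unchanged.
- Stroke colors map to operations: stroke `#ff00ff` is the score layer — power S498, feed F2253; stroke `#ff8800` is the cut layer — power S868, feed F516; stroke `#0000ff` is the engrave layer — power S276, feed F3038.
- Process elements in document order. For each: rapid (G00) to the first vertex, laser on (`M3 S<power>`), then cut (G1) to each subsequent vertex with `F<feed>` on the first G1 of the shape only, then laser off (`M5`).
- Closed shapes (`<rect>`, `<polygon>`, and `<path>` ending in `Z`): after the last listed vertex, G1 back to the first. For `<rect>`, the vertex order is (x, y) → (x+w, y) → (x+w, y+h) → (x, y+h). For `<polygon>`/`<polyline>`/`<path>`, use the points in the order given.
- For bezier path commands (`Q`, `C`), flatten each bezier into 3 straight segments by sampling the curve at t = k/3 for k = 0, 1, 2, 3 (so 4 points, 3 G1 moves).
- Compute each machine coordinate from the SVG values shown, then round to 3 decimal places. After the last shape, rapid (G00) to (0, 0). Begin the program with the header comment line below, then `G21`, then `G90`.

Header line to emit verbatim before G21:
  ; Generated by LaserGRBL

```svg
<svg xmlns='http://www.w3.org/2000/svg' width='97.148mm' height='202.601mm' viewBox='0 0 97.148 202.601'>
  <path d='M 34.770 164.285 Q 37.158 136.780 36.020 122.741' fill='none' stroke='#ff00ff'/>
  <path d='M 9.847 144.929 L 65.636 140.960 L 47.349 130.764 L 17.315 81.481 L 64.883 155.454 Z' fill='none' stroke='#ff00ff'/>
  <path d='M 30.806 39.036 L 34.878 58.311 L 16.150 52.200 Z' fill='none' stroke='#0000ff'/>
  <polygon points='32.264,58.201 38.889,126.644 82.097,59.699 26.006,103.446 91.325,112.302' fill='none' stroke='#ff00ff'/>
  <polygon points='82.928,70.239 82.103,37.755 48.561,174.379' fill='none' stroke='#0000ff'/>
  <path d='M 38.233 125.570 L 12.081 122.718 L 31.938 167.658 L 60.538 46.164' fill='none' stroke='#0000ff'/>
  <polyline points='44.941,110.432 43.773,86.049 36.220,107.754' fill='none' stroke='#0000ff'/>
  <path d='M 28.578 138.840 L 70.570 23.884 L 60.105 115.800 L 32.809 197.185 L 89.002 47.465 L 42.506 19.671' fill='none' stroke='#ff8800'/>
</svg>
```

; Generated by LaserGRBL
G21
G90
G00 X34.770 Y38.316
M3 S498
G1 X35.970 Y55.156 F2253
G1 X36.387 Y69.004
G1 X36.020 Y79.860
M5
G00 X9.847 Y57.672
M3 S498
G1 X65.636 Y61.641 F2253
G1 X47.349 Y71.837
G1 X17.315 Y121.120
G1 X64.883 Y47.147
G1 X9.847 Y57.672
M5
G00 X30.806 Y163.565
M3 S276
G1 X34.878 Y144.290 F3038
G1 X16.150 Y150.401
G1 X30.806 Y163.565
M5
G00 X32.264 Y144.400
M3 S498
G1 X38.889 Y75.957 F2253
G1 X82.097 Y142.902
G1 X26.006 Y99.155
G1 X91.325 Y90.299
G1 X32.264 Y144.400
M5
G00 X82.928 Y132.362
M3 S276
G1 X82.103 Y164.846 F3038
G1 X48.561 Y28.222
G1 X82.928 Y132.362
M5
G00 X38.233 Y77.031
M3 S276
G1 X12.081 Y79.883 F3038
G1 X31.938 Y34.943
G1 X60.538 Y156.437
M5
G00 X44.941 Y92.169
M3 S276
G1 X43.773 Y116.552 F3038
G1 X36.220 Y94.847
M5
G00 X28.578 Y63.761
M3 S868
G1 X70.570 Y178.717 F516
G1 X60.105 Y86.801
G1 X32.809 Y5.416
G1 X89.002 Y155.136
G1 X42.506 Y182.930
M5
G00 X0.000 Y0.000

viewBox `0 0 97.148 202.601` with mm width/height → 1 unit = 1 mm. Flip: y_m = 202.601 − y_svg.

**Shape 1** — `<path>` quadratic bezier, stroke `#ff00ff` → score (S498, F2253). Control points (SVG): P0=(34.770,164.285), P1=(37.158,136.780), P2=(36.020,122.741); sampled at t=k/3. Machine vertices: (34.770,38.316) → (35.970,55.156) → (36.387,69.004) → (36.020,79.860). Open path.

**Shape 2** — `<path>` closed polygon, stroke `#ff00ff` → score (S498, F2253). Machine vertices: (9.847,57.672) → (65.636,61.641) → (47.349,71.837) → (17.315,121.120) → (64.883,47.147) → (9.847,57.672). Closed: final G1 returns to the first vertex.

**Shape 3** — `<path>` regular polygon, stroke `#0000ff` → engrave (S276, F3038). Machine vertices: (30.806,163.565) → (34.878,144.290) → (16.150,150.401) → (30.806,163.565). Closed: final G1 returns to the first vertex.

**Shape 4** — `<polygon>` closed polygon, stroke `#ff00ff` → score (S498, F2253). Machine vertices: (32.264,144.400) → (38.889,75.957) → (82.097,142.902) → (26.006,99.155) → (91.325,90.299) → (32.264,144.400). Closed: final G1 returns to the first vertex.

**Shape 5** — `<polygon>` closed polygon, stroke `#0000ff` → engrave (S276, F3038). Machine vertices: (82.928,132.362) → (82.103,164.846) → (48.561,28.222) → (82.928,132.362). Closed: final G1 returns to the first vertex.

**Shape 6** — `<path>` open polyline, stroke `#0000ff` → engrave (S276, F3038). Machine vertices: (38.233,77.031) → (12.081,79.883) → (31.938,34.943) → (60.538,156.437). Open path.

**Shape 7** — `<polyline>` open polyline, stroke `#0000ff` → engrave (S276, F3038). Machine vertices: (44.941,92.169) → (43.773,116.552) → (36.220,94.847). Open path.

**Shape 8** — `<path>` open polyline, stroke `#ff8800` → cut (S868, F516). Machine vertices: (28.578,63.761) → (70.570,178.717) → (60.105,86.801) → (32.809,5.416) → (89.002,155.136) → (42.506,182.930). Open path.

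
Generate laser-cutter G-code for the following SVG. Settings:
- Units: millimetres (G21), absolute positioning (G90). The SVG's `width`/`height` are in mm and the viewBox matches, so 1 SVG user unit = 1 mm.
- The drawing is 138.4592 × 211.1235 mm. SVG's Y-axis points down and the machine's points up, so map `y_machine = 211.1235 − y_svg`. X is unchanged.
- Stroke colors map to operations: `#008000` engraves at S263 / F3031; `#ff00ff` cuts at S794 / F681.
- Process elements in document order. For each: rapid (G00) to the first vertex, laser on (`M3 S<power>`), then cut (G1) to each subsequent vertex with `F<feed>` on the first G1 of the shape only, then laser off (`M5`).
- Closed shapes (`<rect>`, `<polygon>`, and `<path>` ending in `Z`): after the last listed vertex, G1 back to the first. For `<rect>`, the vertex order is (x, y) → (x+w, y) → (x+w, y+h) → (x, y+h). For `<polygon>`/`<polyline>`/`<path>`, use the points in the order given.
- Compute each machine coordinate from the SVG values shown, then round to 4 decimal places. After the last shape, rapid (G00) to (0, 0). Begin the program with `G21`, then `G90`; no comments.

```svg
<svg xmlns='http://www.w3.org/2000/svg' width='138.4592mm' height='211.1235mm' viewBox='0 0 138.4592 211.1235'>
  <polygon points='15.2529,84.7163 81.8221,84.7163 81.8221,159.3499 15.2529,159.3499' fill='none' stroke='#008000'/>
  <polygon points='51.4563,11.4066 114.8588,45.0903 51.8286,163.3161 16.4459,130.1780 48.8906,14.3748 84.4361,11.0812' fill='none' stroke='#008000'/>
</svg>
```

G21
G90
G00 X15.2529 Y126.4072
M3 S263
G1 X81.8221 Y126.4072 F3031
G1 X81.8221 Y51.7736
G1 X15.2529 Y51.7736
G1 X15.2529 Y126.4072
M5
G00 X51.4563 Y199.7169
M3 S263
G1 X114.8588 Y166.0332 F3031
G1 X51.8286 Y47.8074
G1 X16.4459 Y80.9455
G1 X48.8906 Y196.7487
G1 X84.4361 Y200.0423
G1 X51.4563 Y199.7169
M5
G00 X0.0000 Y0.0000

viewBox `0 0 138.4592 211.1235` with mm width/height → 1 unit = 1 mm. Flip: y_m = 211.1235 − y_svg.

**Shape 1** — `<polygon>` rectangle, stroke `#008000` → engrave (S263, F3031). Machine vertices: (15.2529,126.4072) → (81.8221,126.4072) → (81.8221,51.7736) → (15.2529,51.7736) → (15.2529,126.4072). Closed: final G1 returns to the first vertex.

**Shape 2** — `<polygon>` closed polygon, stroke `#008000` → engrave (S263, F3031). Machine vertices: (51.4563,199.7169) → (114.8588,166.0332) → (51.8286,47.8074) → (16.4459,80.9455) → (48.8906,196.7487) → (84.4361,200.0423) → (51.4563,199.7169). Closed: final G1 returns to the first vertex.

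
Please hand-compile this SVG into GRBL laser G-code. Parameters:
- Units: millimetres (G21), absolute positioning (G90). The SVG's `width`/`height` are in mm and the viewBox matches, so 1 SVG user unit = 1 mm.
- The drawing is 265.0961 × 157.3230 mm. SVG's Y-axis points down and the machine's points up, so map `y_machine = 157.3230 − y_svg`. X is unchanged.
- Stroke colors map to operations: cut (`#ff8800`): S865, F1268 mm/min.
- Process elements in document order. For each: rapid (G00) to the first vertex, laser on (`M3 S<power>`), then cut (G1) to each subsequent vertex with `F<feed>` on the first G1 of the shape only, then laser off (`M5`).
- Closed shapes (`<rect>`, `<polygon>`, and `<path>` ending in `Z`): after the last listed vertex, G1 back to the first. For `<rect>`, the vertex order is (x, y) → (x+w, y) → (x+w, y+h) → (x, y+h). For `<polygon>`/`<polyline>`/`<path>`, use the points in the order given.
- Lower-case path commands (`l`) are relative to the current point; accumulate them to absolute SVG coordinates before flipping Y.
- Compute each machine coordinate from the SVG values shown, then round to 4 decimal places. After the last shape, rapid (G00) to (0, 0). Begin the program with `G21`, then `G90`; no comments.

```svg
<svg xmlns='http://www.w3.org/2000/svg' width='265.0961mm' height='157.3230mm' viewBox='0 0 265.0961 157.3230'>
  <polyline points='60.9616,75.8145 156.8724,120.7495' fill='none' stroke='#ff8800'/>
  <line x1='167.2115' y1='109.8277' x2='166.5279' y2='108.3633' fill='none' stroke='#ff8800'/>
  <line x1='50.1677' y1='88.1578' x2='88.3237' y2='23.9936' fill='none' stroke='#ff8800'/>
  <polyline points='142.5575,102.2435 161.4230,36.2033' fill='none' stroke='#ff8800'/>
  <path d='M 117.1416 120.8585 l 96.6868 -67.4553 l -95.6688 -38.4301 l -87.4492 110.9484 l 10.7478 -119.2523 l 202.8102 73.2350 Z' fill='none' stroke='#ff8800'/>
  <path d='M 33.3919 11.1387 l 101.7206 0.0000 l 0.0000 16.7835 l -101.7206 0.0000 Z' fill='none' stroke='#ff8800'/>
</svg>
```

G21
G90
G00 X60.9616 Y81.5085
M3 S865
G1 X156.8724 Y36.5735 F1268
M5
G00 X167.2115 Y47.4953
M3 S865
G1 X166.5279 Y48.9597 F1268
M5
G00 X50.1677 Y69.1652
M3 S865
G1 X88.3237 Y133.3294 F1268
M5
G00 X142.5575 Y55.0795
M3 S865
G1 X161.4230 Y121.1197 F1268
M5
G00 X117.1416 Y36.4645
M3 S865
G1 X213.8284 Y103.9198 F1268
G1 X118.1596 Y142.3499
G1 X30.7104 Y31.4015
G1 X41.4582 Y150.6538
G1 X244.2684 Y77.4188
G1 X117.1416 Y36.4645
M5
G00 X33.3919 Y146.1843
M3 S865
G1 X135.1125 Y146.1843 F1268
G1 X135.1125 Y129.4008
G1 X33.3919 Y129.4008
G1 X33.3919 Y146.1843
M5
G00 X0.0000 Y0.0000

1 u = 1 mm; y_m = 157.3230 − y.

[1] `<polyline>` line segment, #ff8800→cut S865 F1268: (60.9616,81.5085) → (156.8724,36.5735)

[2] `<line>` line segment, #ff8800→cut S865 F1268: (167.2115,47.4953) → (166.5279,48.9597)

[3] `<line>` line segment, #ff8800→cut S865 F1268: (50.1677,69.1652) → (88.3237,133.3294)

[4] `<polyline>` line segment, #ff8800→cut S865 F1268: (142.5575,55.0795) → (161.4230,121.1197)

[5] `<path>` closed polygon, #ff8800→cut S865 F1268: (117.1416,36.4645) → (213.8284,103.9198) → (118.1596,142.3499) → (30.7104,31.4015) → (41.4582,150.6538) → (244.2684,77.4188) → (117.1416,36.4645) (closed)

[6] `<path>` rectangle, #ff8800→cut S865 F1268: (33.3919,146.1843) → (135.1125,146.1843) → (135.1125,129.4008) → (33.3919,129.4008) → (33.3919,146.1843) (closed)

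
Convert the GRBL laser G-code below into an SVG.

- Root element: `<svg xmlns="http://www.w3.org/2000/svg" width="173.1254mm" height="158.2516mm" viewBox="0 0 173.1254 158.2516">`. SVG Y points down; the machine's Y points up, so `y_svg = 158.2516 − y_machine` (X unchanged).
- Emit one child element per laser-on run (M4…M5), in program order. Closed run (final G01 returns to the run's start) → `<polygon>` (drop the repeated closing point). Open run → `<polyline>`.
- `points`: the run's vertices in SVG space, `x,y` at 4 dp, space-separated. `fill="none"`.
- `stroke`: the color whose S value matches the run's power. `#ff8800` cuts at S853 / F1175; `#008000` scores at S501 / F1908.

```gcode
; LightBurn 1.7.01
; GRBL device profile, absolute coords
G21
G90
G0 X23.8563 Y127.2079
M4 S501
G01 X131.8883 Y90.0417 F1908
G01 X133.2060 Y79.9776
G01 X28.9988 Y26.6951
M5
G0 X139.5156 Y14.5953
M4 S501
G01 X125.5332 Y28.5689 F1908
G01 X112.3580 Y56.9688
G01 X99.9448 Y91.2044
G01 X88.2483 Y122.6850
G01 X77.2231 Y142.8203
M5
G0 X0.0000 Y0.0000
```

Machine Y-up, SVG Y-down with viewBox height 158.2516, so y_svg = 158.2516 − y_machine; X carries over. Every run uses S501, so all elements get stroke `#008000` (score).

Run 1: The run is open, so emit a `<polyline>` with points (Y-flipped): 23.8563,31.0437 131.8883,68.2099 133.2060,78.2740 28.9988,131.5565.

Run 2: The run is open, so emit a `<polyline>` with points (Y-flipped): 139.5156,143.6563 125.5332,129.6827 112.3580,101.2828 99.9448,67.0472 88.2483,35.5666 77.2231,15.4313.

<svg xmlns="http://www.w3.org/2000/svg" width="173.1254mm" height="158.2516mm" viewBox="0 0 173.1254 158.2516">
  <polyline points="23.8563,31.0437 131.8883,68.2099 133.2060,78.2740 28.9988,131.5565" fill="none" stroke="#008000"/>
  <polyline points="139.5156,143.6563 125.5332,129.6827 112.3580,101.2828 99.9448,67.0472 88.2483,35.5666 77.2231,15.4313" fill="none" stroke="#008000"/>
</svg>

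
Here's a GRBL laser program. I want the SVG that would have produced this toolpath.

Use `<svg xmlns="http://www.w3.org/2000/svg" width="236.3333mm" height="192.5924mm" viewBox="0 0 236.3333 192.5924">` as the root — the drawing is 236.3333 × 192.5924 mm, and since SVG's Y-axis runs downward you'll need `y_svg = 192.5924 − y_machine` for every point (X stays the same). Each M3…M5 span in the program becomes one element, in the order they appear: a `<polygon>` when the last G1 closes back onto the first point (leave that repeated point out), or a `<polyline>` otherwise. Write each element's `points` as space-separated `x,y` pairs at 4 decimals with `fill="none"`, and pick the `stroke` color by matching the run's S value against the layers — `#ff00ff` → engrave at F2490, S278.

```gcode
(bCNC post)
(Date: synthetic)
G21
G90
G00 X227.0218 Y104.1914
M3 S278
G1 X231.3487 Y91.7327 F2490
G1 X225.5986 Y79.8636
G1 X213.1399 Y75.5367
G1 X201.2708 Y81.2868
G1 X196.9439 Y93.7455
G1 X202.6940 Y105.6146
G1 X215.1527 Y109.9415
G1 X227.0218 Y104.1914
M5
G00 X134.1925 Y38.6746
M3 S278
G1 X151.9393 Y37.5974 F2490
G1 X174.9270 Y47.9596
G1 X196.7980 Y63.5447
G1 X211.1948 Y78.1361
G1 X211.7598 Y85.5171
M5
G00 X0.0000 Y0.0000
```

y_svg = 192.5924 − y_m. Every run uses S278, so all elements get stroke `#ff00ff` (engrave).

[1] closed run; points: 227.0218,88.4010 231.3487,100.8597 225.5986,112.7288 213.1399,117.0557 201.2708,111.3056 196.9439,98.8469 202.6940,86.9778 215.1527,82.6509

[2] open run; points: 134.1925,153.9178 151.9393,154.9950 174.9270,144.6328 196.7980,129.0477 211.1948,114.4563 211.7598,107.0753

<svg xmlns="http://www.w3.org/2000/svg" width="236.3333mm" height="192.5924mm" viewBox="0 0 236.3333 192.5924">
  <polygon points="227.0218,88.4010 231.3487,100.8597 225.5986,112.7288 213.1399,117.0557 201.2708,111.3056 196.9439,98.8469 202.6940,86.9778 215.1527,82.6509" fill="none" stroke="#ff00ff"/>
  <polyline points="134.1925,153.9178 151.9393,154.9950 174.9270,144.6328 196.7980,129.0477 211.1948,114.4563 211.7598,107.0753" fill="none" stroke="#ff00ff"/>
</svg>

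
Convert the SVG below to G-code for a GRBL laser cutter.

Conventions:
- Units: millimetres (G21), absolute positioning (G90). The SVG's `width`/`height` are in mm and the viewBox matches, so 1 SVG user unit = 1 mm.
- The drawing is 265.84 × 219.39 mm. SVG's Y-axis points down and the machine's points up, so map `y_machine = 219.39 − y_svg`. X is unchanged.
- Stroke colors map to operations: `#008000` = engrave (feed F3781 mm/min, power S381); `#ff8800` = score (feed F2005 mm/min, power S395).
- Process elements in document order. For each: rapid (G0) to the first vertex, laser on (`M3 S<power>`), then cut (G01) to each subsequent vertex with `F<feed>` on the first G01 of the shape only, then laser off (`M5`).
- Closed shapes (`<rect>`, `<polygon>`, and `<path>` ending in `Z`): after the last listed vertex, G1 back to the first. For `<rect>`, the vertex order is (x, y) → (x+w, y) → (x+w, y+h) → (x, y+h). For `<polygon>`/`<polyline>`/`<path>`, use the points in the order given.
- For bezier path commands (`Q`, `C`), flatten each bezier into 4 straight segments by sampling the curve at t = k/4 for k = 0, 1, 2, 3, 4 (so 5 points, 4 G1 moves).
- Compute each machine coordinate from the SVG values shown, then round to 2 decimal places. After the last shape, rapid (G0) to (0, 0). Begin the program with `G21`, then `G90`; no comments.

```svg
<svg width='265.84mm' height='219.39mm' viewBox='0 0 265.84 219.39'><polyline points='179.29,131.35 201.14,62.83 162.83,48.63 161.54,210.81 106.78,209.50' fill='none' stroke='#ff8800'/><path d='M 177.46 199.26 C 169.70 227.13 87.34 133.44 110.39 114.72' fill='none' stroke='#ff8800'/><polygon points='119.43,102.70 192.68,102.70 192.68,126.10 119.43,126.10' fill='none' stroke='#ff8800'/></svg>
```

1 u = 1 mm; y_m = 219.39 − y.

[1] `<polyline>` open polyline, #ff8800→score S395 F2005: (179.29,88.04) → (201.14,156.56) → (162.83,170.76) → (161.54,8.58) → (106.78,9.89)

[2] `<path>` cubic bezier, #ff8800→score S395 F2005: (177.46,20.13) → (160.47,18.95) → (132.37,44.93) → (110.05,79.64) → (110.39,104.67)

[3] `<polygon>` rectangle, #ff8800→score S395 F2005: (119.43,116.69) → (192.68,116.69) → (192.68,93.29) → (119.43,93.29) → (119.43,116.69) (closed)

G21
G90
G0 X179.29 Y88.04
M3 S395
G01 X201.14 Y156.56 F2005
G01 X162.83 Y170.76
G01 X161.54 Y8.58
G01 X106.78 Y9.89
M5
G0 X177.46 Y20.13
M3 S395
G01 X160.47 Y18.95 F2005
G01 X132.37 Y44.93
G01 X110.05 Y79.64
G01 X110.39 Y104.67
M5
G0 X119.43 Y116.69
M3 S395
G01 X192.68 Y116.69 F2005
G01 X192.68 Y93.29
G01 X119.43 Y93.29
G01 X119.43 Y116.69
M5
G0 X0.00 Y0.00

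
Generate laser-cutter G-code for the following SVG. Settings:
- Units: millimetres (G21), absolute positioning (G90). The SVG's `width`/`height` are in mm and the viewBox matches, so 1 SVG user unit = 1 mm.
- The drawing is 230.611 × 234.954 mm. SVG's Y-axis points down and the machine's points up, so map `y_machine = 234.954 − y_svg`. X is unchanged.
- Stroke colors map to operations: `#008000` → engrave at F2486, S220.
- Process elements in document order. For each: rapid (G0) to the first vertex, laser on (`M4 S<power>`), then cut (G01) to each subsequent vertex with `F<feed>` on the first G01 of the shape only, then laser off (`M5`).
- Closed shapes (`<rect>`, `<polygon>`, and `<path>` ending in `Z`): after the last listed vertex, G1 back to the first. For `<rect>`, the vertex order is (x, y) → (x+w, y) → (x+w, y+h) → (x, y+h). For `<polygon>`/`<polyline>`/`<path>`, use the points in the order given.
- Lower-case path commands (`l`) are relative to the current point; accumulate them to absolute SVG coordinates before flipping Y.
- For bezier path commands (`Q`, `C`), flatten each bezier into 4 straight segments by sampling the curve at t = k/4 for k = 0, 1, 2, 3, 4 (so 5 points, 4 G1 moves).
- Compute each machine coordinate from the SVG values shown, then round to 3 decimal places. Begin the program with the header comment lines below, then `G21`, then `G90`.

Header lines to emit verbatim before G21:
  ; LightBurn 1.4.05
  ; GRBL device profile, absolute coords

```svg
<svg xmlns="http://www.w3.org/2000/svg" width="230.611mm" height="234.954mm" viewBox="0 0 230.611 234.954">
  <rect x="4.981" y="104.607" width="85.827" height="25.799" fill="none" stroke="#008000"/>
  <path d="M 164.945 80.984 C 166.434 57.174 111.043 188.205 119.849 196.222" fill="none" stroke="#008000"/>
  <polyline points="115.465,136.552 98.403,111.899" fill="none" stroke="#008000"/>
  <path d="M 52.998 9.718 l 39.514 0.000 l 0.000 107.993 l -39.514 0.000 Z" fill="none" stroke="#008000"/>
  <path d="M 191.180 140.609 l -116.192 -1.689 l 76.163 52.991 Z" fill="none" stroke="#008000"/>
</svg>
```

; LightBurn 1.4.05
; GRBL device profile, absolute coords
G21
G90
G0 X4.981 Y130.347
M4 S220
G01 X90.808 Y130.347 F2486
G01 X90.808 Y104.548
G01 X4.981 Y104.548
G01 X4.981 Y130.347
M5
G0 X164.945 Y153.970
M4 S220
G01 X157.289 Y147.136 F2486
G01 X139.653 Y108.286
G01 X123.390 Y63.468
G01 X119.849 Y38.732
M5
G0 X115.465 Y98.402
M4 S220
G01 X98.403 Y123.055 F2486
M5
G0 X52.998 Y225.236
M4 S220
G01 X92.512 Y225.236 F2486
G01 X92.512 Y117.243
G01 X52.998 Y117.243
G01 X52.998 Y225.236
M5
G0 X191.180 Y94.345
M4 S220
G01 X74.988 Y96.034 F2486
G01 X151.151 Y43.043
G01 X191.180 Y94.345
M5

Since the viewBox matches the mm dimensions, user units are millimetres directly. The only transform is the Y-flip y_m = 234.954 − y_svg.

Shape 1 is a rectangle drawn with `<rect>`. Its stroke #008000 means engrave at S220, F2486. After flipping Y the toolpath is (4.981,130.347) → (90.808,130.347) → (90.808,104.548) → (4.981,104.548) → (4.981,130.347), returning to the start.

Shape 2 is a cubic bezier drawn with `<path>`. Its stroke #008000 means engrave at S220, F2486. After flipping Y the toolpath is (164.945,153.970) → (157.289,147.136) → (139.653,108.286) → (123.390,63.468) → (119.849,38.732).

Shape 3 is a line segment drawn with `<polyline>`. Its stroke #008000 means engrave at S220, F2486. After flipping Y the toolpath is (115.465,98.402) → (98.403,123.055).

Shape 4 is a rectangle drawn with `<path>`. Its stroke #008000 means engrave at S220, F2486. After flipping Y the toolpath is (52.998,225.236) → (92.512,225.236) → (92.512,117.243) → (52.998,117.243) → (52.998,225.236), returning to the start.

Shape 5 is a closed polygon drawn with `<path>`. Its stroke #008000 means engrave at S220, F2486. After flipping Y the toolpath is (191.180,94.345) → (74.988,96.034) → (151.151,43.043) → (191.180,94.345), returning to the start.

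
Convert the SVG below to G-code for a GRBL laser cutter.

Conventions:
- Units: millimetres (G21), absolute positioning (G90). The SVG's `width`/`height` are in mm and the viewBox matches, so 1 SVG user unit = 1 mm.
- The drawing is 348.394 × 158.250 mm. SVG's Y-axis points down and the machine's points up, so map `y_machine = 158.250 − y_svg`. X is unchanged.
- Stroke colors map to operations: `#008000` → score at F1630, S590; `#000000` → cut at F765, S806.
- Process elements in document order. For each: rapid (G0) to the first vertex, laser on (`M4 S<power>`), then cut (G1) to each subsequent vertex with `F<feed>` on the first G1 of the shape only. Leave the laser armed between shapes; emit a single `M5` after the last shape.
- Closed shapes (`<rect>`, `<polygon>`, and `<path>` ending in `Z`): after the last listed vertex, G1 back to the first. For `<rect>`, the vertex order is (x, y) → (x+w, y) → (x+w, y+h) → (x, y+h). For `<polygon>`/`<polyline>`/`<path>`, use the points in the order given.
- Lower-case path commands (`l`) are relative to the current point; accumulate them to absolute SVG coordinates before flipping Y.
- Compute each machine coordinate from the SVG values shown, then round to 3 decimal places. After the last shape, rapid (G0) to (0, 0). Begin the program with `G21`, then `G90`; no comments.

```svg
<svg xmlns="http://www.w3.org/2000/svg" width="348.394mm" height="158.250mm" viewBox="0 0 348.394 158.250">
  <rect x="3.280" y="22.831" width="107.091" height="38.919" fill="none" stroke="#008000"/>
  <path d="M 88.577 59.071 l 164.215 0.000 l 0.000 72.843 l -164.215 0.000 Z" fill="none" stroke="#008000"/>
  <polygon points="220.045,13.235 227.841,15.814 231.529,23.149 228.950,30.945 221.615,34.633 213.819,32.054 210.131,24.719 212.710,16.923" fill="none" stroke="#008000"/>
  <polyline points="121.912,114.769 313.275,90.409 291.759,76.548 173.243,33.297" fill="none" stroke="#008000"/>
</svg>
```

G21
G90
G0 X3.280 Y135.419
M4 S590
G1 X110.371 Y135.419 F1630
G1 X110.371 Y96.500
G1 X3.280 Y96.500
G1 X3.280 Y135.419
G0 X88.577 Y99.179
M4 S590
G1 X252.792 Y99.179 F1630
G1 X252.792 Y26.336
G1 X88.577 Y26.336
G1 X88.577 Y99.179
G0 X220.045 Y145.015
M4 S590
G1 X227.841 Y142.436 F1630
G1 X231.529 Y135.101
G1 X228.950 Y127.305
G1 X221.615 Y123.617
G1 X213.819 Y126.196
G1 X210.131 Y133.531
G1 X212.710 Y141.327
G1 X220.045 Y145.015
G0 X121.912 Y43.481
M4 S590
G1 X313.275 Y67.841 F1630
G1 X291.759 Y81.702
G1 X173.243 Y124.953
M5
G0 X0.000 Y0.000

viewBox `0 0 348.394 158.250` with mm width/height → 1 unit = 1 mm. Flip: y_m = 158.250 − y_svg.

**Shape 1** — `<rect>` rectangle, stroke `#008000` → score (S590, F1630). Machine vertices: (3.280,135.419) → (110.371,135.419) → (110.371,96.500) → (3.280,96.500) → (3.280,135.419). Closed: final G1 returns to the first vertex.

**Shape 2** — `<path>` rectangle, stroke `#008000` → score (S590, F1630). Machine vertices: (88.577,99.179) → (252.792,99.179) → (252.792,26.336) → (88.577,26.336) → (88.577,99.179). Closed: final G1 returns to the first vertex.

**Shape 3** — `<polygon>` regular polygon, stroke `#008000` → score (S590, F1630). Machine vertices: (220.045,145.015) → (227.841,142.436) → (231.529,135.101) → (228.950,127.305) → (221.615,123.617) → (213.819,126.196) → (210.131,133.531) → (212.710,141.327) → (220.045,145.015). Closed: final G1 returns to the first vertex.

**Shape 4** — `<polyline>` open polyline, stroke `#008000` → score (S590, F1630). Machine vertices: (121.912,43.481) → (313.275,67.841) → (291.759,81.702) → (173.243,124.953). Open path.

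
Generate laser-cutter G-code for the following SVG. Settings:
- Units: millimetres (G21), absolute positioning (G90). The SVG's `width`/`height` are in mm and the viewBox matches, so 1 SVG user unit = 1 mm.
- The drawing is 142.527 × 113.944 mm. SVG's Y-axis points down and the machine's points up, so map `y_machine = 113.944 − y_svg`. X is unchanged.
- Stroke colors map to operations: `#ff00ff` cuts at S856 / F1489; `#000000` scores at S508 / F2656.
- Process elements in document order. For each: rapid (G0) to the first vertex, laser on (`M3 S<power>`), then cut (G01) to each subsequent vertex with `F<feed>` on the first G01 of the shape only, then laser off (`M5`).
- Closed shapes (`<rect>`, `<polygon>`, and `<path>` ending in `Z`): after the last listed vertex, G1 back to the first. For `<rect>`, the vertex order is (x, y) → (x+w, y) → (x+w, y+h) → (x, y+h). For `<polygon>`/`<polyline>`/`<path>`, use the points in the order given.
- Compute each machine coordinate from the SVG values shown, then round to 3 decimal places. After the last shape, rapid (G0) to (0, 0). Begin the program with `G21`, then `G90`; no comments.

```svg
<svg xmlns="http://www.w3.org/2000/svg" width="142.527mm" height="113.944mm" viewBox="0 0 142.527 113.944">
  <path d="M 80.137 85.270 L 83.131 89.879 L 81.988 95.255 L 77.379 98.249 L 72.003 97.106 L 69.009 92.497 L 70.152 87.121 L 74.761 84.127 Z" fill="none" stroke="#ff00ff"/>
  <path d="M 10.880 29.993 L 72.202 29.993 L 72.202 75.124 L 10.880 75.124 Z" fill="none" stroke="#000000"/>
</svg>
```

G21
G90
G0 X80.137 Y28.674
M3 S856
G01 X83.131 Y24.065 F1489
G01 X81.988 Y18.689
G01 X77.379 Y15.695
G01 X72.003 Y16.838
G01 X69.009 Y21.447
G01 X70.152 Y26.823
G01 X74.761 Y29.817
G01 X80.137 Y28.674
M5
G0 X10.880 Y83.951
M3 S508
G01 X72.202 Y83.951 F2656
G01 X72.202 Y38.820
G01 X10.880 Y38.820
G01 X10.880 Y83.951
M5
G0 X0.000 Y0.000

1 u = 1 mm; y_m = 113.944 − y.

[1] `<path>` regular polygon, #ff00ff→cut S856 F1489: (80.137,28.674) → (83.131,24.065) → (81.988,18.689) → (77.379,15.695) → (72.003,16.838) → (69.009,21.447) → (70.152,26.823) → (74.761,29.817) → (80.137,28.674) (closed)

[2] `<path>` rectangle, #000000→score S508 F2656: (10.880,83.951) → (72.202,83.951) → (72.202,38.820) → (10.880,38.820) → (10.880,83.951) (closed)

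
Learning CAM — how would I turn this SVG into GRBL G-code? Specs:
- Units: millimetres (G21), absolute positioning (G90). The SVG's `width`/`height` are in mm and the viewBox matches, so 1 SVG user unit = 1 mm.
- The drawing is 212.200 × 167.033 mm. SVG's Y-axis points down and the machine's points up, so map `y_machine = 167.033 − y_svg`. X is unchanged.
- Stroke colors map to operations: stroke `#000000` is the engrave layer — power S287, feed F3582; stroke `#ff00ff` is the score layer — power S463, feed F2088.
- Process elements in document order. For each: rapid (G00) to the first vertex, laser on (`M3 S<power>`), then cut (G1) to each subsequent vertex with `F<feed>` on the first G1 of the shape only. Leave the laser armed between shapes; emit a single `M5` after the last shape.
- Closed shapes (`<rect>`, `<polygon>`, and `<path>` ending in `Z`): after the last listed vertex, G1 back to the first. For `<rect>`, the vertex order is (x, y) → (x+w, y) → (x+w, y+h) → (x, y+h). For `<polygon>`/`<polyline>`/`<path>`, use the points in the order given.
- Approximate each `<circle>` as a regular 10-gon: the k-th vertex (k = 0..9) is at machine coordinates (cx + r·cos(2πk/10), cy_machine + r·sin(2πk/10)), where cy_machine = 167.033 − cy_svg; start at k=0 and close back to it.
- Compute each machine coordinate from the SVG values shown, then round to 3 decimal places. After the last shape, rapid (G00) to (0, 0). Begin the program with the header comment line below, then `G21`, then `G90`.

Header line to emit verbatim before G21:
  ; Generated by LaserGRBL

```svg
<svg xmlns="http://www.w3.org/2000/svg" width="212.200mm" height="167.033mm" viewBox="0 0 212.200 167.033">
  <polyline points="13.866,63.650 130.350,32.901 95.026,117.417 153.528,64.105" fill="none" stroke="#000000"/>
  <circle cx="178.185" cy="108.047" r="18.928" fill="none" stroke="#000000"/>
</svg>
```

viewBox `0 0 212.200 167.033` with mm width/height → 1 unit = 1 mm. Flip: y_m = 167.033 − y_svg.

**Shape 1** — `<polyline>` open polyline, stroke `#000000` → engrave (S287, F3582). Machine vertices: (13.866,103.383) → (130.350,134.132) → (95.026,49.616) → (153.528,102.928). Open path.

**Shape 2** — `<circle>` circle, stroke `#000000` → engrave (S287, F3582). Machine vertices: (197.113,58.986) → (193.498,70.112) → (184.034,76.988) → (172.336,76.988) → (162.872,70.112) → (159.257,58.986) → (162.872,47.860) → (172.336,40.984) → (184.034,40.984) → (193.498,47.860) → (197.113,58.986). Closed: final G1 returns to the first vertex.

; Generated by LaserGRBL
G21
G90
G00 X13.866 Y103.383
M3 S287
G1 X130.350 Y134.132 F3582
G1 X95.026 Y49.616
G1 X153.528 Y102.928
G00 X197.113 Y58.986
M3 S287
G1 X193.498 Y70.112 F3582
G1 X184.034 Y76.988
G1 X172.336 Y76.988
G1 X162.872 Y70.112
G1 X159.257 Y58.986
G1 X162.872 Y47.860
G1 X172.336 Y40.984
G1 X184.034 Y40.984
G1 X193.498 Y47.860
G1 X197.113 Y58.986
M5
G00 X0.000 Y0.000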